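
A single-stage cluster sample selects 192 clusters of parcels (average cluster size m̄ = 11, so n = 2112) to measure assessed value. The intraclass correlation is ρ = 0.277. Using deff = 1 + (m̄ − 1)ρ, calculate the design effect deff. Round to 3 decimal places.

deff = 1 + (11 − 1)·0.277 = 1 + 2.77 = 3.77.

3.770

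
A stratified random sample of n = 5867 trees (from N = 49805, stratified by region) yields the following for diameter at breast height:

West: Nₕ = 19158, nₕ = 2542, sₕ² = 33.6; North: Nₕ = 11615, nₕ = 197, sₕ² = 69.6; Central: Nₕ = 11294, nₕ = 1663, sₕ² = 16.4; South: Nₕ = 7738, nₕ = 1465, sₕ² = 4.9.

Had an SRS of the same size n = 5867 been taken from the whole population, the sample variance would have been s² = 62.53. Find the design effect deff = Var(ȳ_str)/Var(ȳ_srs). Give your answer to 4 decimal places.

2.2423

Var(ȳ_str) = Σ Wₕ²(1−fₕ)sₕ²/nₕ with Wₕ = Nₕ/49805:
  West: (19158/49805)²·(1−2542/19158)·33.6/2542 = 0.0016962681
  North: (11615/49805)²·(1−197/11615)·69.6/197 = 0.018888887
  Central: (11294/49805)²·(1−1663/11294)·16.4/1663 = 4.3243902 × 10^-4
  South: (7738/49805)²·(1−1465/7738)·4.9/1465 = 6.5451044 × 10^-5
  → Var(ȳ_str) = 0.021083045.
Var(ȳ_srs) = (1 − 5867/49805)·62.53/5867 = 0.0094024207.
deff = 0.021083045 / 0.0094024207 = 2.2423.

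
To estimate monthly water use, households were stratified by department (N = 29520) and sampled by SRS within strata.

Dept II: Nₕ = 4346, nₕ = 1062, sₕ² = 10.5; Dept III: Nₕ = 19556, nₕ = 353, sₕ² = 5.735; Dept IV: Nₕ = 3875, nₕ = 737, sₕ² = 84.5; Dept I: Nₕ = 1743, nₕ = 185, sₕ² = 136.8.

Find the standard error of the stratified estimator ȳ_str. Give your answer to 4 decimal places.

Var(ȳ_str) = Σₕ Wₕ²(1 − fₕ)sₕ²/nₕ with Wₕ = Nₕ/N, N = 29520.
Dept II: Wₕ = 0.14722222; term = 0.14722222²·(1 − 0.24436263)·10.5/1062 = 1.6192912 × 10^-4.
Dept III: Wₕ = 0.66246612; term = 0.66246612²·(1 − 0.01805073)·5.735/353 = 0.0070012425.
Dept IV: Wₕ = 0.13126694; term = 0.13126694²·(1 − 0.19019355)·84.5/737 = 0.001599857.
Dept I: Wₕ = 0.05904472; term = 0.05904472²·(1 − 0.10613884)·136.8/185 = 0.0023043397.
Sum = 0.011067368.
SE = √(0.011067368) = 0.1052.

0.1052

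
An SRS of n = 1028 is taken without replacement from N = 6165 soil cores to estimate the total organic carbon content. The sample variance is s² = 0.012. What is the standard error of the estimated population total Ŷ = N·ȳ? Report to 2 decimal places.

Var(Ŷ) = N²·Var(ȳ) = N²·(1 − n/N)·s²/n.
f = 1028/6165 = 0.16674777; Var(ȳ) = 0.83325223·0.012/1028 = 9.7266797 × 10^-6.
Var(Ŷ) = 6165² · (9.7266797 × 10^-6) = 369.6841.
SE(Ŷ) = √(369.6841) = 19.23.

19.23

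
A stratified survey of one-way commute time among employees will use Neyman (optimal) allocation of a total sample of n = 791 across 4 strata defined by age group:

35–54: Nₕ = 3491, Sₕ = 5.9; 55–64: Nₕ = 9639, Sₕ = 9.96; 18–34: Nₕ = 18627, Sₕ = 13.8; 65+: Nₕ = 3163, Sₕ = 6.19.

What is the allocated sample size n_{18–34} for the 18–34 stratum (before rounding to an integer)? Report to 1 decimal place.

Neyman allocation: nₕ = n·NₕSₕ / Σⱼ NⱼSⱼ.
Σ NⱼSⱼ = 3491·5.9 + 9639·9.96 + 18627·13.8 + 3163·6.19 = 393232.91.
n_{18–34} = 791·18627·13.8 / 393232.91 = 517.1.

517.1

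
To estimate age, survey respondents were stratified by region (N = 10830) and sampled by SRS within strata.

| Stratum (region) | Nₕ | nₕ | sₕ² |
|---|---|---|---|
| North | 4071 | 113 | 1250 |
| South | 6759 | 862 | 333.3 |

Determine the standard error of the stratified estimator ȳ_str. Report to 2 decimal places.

1.28

Var(ȳ_str) = Σₕ Wₕ²(1 − fₕ)sₕ²/nₕ with Wₕ = Nₕ/N, N = 10830.
North: Wₕ = 0.37590028; term = 0.37590028²·(1 − 0.02775731)·1250/113 = 1.5196779.
South: Wₕ = 0.62409972; term = 0.62409972²·(1 − 0.12753366)·333.3/862 = 0.13139678.
Sum = 1.6510747.
SE = √(1.6510747) = 1.28.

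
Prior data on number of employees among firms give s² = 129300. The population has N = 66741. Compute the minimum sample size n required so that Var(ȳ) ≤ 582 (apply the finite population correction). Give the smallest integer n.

Without fpc, n₀ = s²/D = 129300/582 = 222.1649.
With fpc, (1 − n/N)·s²/n ≤ D requires n ≥ n₀/(1 + n₀/N) = 222.1649/(1 + 222.1649/66741) = 221.4278.
Rounding up, n = 222.

222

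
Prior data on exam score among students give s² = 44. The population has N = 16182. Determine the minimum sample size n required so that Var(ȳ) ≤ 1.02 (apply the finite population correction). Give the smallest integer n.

Without fpc, n₀ = s²/D = 44/1.02 = 43.1373.
With fpc, (1 − n/N)·s²/n ≤ D requires n ≥ n₀/(1 + n₀/N) = 43.1373/(1 + 43.1373/16182) = 43.0226.
Rounding up, n = 44.

44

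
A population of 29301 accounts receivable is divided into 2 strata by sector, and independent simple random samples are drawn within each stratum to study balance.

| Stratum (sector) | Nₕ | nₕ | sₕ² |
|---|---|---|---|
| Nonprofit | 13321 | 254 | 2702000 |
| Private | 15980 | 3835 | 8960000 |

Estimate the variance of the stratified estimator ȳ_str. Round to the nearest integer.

Var(ȳ_str) = Σₕ Wₕ²(1 − fₕ)sₕ²/nₕ with Wₕ = Nₕ/N, N = 29301.
Nonprofit: Wₕ = 0.45462612; term = 0.45462612²·(1 − 0.01906764)·2702000/254 = 2156.7483.
Private: Wₕ = 0.54537388; term = 0.54537388²·(1 − 0.23998748)·8960000/3835 = 528.14364.
Sum = 2684.8919.

2685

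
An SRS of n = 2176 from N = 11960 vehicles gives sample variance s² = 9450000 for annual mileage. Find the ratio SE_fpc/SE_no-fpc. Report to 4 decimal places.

0.9045

f = n/N = 2176/11960 = 0.18193980.
SE_no-fpc = √(s²/n) = 65.900158; SE_fpc = √((1−f)s²/n) = 59.604506.
Ratio = √(1−f) = 0.90446680.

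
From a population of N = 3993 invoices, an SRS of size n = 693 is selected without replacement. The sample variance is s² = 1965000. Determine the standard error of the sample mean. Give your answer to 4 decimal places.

48.4085

Under SRS without replacement, Var(ȳ) = (1 − f)·s²/n with f = n/N = 693/3993 = 0.17355372.
Var(ȳ) = (1 − 0.17355372)·1965000/693 = 0.82644628·2835.4978 = 2343.3866.
SE(ȳ) = √(2343.3866) = 48.4085.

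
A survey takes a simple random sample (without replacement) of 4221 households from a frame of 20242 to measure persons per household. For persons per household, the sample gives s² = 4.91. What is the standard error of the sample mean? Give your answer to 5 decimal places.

Under SRS without replacement, Var(ȳ) = (1 − f)·s²/n with f = n/N = 4221/20242 = 0.20852683.
Var(ȳ) = (1 − 0.20852683)·4.91/4221 = 0.79147317·0.0011632315 = 9.206665 × 10^-4.
SE(ȳ) = √(9.206665 × 10^-4) = 0.03034.

0.03034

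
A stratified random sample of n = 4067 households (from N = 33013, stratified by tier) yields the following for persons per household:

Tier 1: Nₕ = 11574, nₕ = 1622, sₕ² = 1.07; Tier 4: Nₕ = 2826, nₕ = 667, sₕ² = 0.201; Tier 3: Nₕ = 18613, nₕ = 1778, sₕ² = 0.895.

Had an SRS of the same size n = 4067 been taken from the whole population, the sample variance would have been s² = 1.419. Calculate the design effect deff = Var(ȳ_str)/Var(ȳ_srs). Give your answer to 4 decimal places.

Var(ȳ_str) = Σ Wₕ²(1−fₕ)sₕ²/nₕ with Wₕ = Nₕ/33013:
  Tier 1: (11574/33013)²·(1−1622/11574)·1.07/1622 = 6.9719905 × 10^-5
  Tier 4: (2826/33013)²·(1−667/2826)·0.201/667 = 1.6870387 × 10^-6
  Tier 3: (18613/33013)²·(1−1778/18613)·0.895/1778 = 1.4472741 × 10^-4
  → Var(ȳ_str) = 2.1613435 × 10^-4.
Var(ȳ_srs) = (1 − 4067/33013)·1.419/4067 = 3.0592276 × 10^-4.
deff = (2.1613435 × 10^-4) / (3.0592276 × 10^-4) = 0.7065.

0.7065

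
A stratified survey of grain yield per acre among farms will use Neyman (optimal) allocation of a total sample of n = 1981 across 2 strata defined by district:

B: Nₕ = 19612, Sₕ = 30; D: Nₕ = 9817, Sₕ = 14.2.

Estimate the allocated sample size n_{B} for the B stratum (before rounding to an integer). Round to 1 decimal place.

Neyman allocation: nₕ = n·NₕSₕ / Σⱼ NⱼSⱼ.
Σ NⱼSⱼ = 19612·30 + 9817·14.2 = 727761.4.
n_{B} = 1981·19612·30 / 727761.4 = 1601.5.

1601.5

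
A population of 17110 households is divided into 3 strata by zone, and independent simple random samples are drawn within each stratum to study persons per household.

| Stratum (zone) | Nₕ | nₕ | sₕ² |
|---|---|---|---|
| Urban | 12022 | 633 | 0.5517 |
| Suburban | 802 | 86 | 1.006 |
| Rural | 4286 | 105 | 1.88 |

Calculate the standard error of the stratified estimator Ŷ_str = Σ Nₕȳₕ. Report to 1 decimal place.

668.5

Var(Ŷ_str) = Σₕ Nₕ²(1 − fₕ)sₕ²/nₕ.
Urban: 12022²·(1 − 633/12022)·0.5517/633 = 119333.28.
Suburban: 802²·(1 − 86/802)·1.006/86 = 6717.179.
Rural: 4286²·(1 − 105/4286)·1.88/105 = 320849.14.
Sum = 446899.6.
SE = √(446899.6) = 668.5.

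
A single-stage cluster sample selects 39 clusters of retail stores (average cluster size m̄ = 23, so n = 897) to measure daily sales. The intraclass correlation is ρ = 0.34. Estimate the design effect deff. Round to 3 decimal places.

deff = 1 + (23 − 1)·0.34 = 1 + 7.48 = 8.48.

8.480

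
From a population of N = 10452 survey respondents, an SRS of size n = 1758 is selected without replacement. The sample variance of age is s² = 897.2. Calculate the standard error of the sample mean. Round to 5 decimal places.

0.65155

Under SRS without replacement, Var(ȳ) = (1 − f)·s²/n with f = n/N = 1758/10452 = 0.16819747.
Var(ȳ) = (1 − 0.16819747)·897.2/1758 = 0.83180253·0.51035267 = 0.42451264.
SE(ȳ) = √(0.42451264) = 0.65155.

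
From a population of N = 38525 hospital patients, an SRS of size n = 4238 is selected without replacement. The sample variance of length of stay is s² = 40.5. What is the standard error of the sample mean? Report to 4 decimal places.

0.0922

Under SRS without replacement, Var(ȳ) = (1 − f)·s²/n with f = n/N = 4238/38525 = 0.11000649.
Var(ȳ) = (1 − 0.11000649)·40.5/4238 = 0.88999351·0.0095563945 = 0.0085051291.
SE(ȳ) = √(0.0085051291) = 0.0922.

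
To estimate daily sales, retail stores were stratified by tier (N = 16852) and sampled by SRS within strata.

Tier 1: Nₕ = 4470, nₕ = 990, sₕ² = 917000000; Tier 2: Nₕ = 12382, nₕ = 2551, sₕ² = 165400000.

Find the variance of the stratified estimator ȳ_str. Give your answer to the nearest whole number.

Var(ȳ_str) = Σₕ Wₕ²(1 − fₕ)sₕ²/nₕ with Wₕ = Nₕ/N, N = 16852.
Tier 1: Wₕ = 0.26525042; term = 0.26525042²·(1 − 0.22147651)·917000000/990 = 50736.208.
Tier 2: Wₕ = 0.73474958; term = 0.73474958²·(1 − 0.20602487)·165400000/2551 = 27791.414.
Sum = 78527.622.

78528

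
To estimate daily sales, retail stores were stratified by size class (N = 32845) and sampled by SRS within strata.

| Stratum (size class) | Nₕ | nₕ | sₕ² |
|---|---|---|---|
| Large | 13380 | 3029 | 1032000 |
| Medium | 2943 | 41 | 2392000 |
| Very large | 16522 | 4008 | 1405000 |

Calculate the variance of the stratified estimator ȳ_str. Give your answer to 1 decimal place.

Var(ȳ_str) = Σₕ Wₕ²(1 − fₕ)sₕ²/nₕ with Wₕ = Nₕ/N, N = 32845.
Large: Wₕ = 0.40736794; term = 0.40736794²·(1 − 0.22638266)·1032000/3029 = 43.740155.
Medium: Wₕ = 0.08960268; term = 0.08960268²·(1 − 0.01393136)·2392000/41 = 461.87713.
Very large: Wₕ = 0.50302938; term = 0.50302938²·(1 − 0.24258564)·1405000/4008 = 67.184463.
Sum = 572.80175.

572.8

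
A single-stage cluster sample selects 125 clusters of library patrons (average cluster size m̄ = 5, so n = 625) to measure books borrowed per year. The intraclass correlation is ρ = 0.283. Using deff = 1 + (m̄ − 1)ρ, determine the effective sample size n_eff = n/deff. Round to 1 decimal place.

293.2

deff = 1 + (5 − 1)·0.283 = 1 + 1.132 = 2.132.
n_eff = 625 / 2.132 = 293.2.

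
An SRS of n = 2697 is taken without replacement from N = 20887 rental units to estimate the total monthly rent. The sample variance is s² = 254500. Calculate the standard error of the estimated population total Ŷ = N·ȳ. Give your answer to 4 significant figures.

Var(Ŷ) = N²·Var(ȳ) = N²·(1 − n/N)·s²/n.
f = 2697/20887 = 0.12912338; Var(ȳ) = 0.87087662·254500/2697 = 82.179496.
Var(Ŷ) = 20887² · 82.179496 = 3.5852183 × 10^10.
SE(Ŷ) = √(3.5852183 × 10^10) = 189300.

189300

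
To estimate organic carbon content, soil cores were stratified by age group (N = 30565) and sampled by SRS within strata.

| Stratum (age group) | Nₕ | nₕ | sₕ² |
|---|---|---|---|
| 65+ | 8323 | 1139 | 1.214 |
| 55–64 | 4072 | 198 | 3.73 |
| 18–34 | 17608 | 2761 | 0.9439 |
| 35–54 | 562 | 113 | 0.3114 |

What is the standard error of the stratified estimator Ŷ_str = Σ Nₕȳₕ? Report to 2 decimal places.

671.54

Var(Ŷ_str) = Σₕ Nₕ²(1 − fₕ)sₕ²/nₕ.
65+: 8323²·(1 − 1139/8323)·1.214/1139 = 63729.598.
55–64: 4072²·(1 − 198/4072)·3.73/198 = 297174.15.
18–34: 17608²·(1 − 2761/17608)·0.9439/2761 = 89373.408.
35–54: 562²·(1 − 113/562)·0.3114/113 = 695.381.
Sum = 450972.54.
SE = √(450972.54) = 671.54.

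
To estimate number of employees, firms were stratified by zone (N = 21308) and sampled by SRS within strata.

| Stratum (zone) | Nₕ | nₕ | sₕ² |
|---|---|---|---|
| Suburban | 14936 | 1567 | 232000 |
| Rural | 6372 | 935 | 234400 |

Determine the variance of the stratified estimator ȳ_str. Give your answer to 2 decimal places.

Var(ȳ_str) = Σₕ Wₕ²(1 − fₕ)sₕ²/nₕ with Wₕ = Nₕ/N, N = 21308.
Suburban: Wₕ = 0.70095739; term = 0.70095739²·(1 − 0.10491430)·232000/1567 = 65.11287.
Rural: Wₕ = 0.29904261; term = 0.29904261²·(1 − 0.14673572)·234400/935 = 19.129152.
Sum = 84.242022.

84.24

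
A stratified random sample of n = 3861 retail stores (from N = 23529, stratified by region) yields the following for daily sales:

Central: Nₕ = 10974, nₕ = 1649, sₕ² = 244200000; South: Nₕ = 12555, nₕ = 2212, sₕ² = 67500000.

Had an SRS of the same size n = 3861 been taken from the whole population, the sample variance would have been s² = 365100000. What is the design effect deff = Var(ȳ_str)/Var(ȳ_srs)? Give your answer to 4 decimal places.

Var(ȳ_str) = Σ Wₕ²(1−fₕ)sₕ²/nₕ with Wₕ = Nₕ/23529:
  Central: (10974/23529)²·(1−1649/10974)·244200000/1649 = 27373.596
  South: (12555/23529)²·(1−2212/12555)·67500000/2212 = 7157.7241
  → Var(ȳ_str) = 34531.32.
Var(ȳ_srs) = (1 − 3861/23529)·365100000/3861 = 79043.973.
deff = 34531.32 / 79043.973 = 0.4369.

0.4369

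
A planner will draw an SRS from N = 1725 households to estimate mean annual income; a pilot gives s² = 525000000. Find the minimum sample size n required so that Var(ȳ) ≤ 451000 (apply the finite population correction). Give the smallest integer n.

Without fpc, n₀ = s²/D = 525000000/451000 = 1164.0798.
With fpc, (1 − n/N)·s²/n ≤ D requires n ≥ n₀/(1 + n₀/N) = 1164.0798/(1 + 1164.0798/1725) = 695.0440.
Rounding up, n = 696.

696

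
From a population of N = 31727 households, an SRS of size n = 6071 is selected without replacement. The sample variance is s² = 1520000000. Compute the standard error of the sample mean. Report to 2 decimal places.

Under SRS without replacement, Var(ȳ) = (1 − f)·s²/n with f = n/N = 6071/31727 = 0.19135122.
Var(ȳ) = (1 − 0.19135122)·1520000000/6071 = 0.80864878·250370.61 = 202461.89.
SE(ȳ) = √(202461.89) = 449.96.

449.96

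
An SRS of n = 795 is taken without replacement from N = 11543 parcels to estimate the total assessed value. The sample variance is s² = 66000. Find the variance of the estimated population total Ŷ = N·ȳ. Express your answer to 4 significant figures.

Var(Ŷ) = N²·Var(ȳ) = N²·(1 − n/N)·s²/n.
f = 795/11543 = 0.06887291; Var(ȳ) = 0.93112709·66000/795 = 77.301117.
Var(Ŷ) = 11543² · 77.301117 = 1.0299666 × 10^10.

1.030 × 10^10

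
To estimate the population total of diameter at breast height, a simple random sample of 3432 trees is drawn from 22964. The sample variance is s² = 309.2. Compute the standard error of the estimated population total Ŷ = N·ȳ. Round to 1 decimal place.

6356.9

Var(Ŷ) = N²·Var(ȳ) = N²·(1 − n/N)·s²/n.
f = 3432/22964 = 0.14945132; Var(ȳ) = 0.85054868·309.2/3432 = 0.076628687.
Var(Ŷ) = 22964² · 0.076628687 = 4.0409778 × 10^7.
SE(Ŷ) = √(4.0409778 × 10^7) = 6356.9.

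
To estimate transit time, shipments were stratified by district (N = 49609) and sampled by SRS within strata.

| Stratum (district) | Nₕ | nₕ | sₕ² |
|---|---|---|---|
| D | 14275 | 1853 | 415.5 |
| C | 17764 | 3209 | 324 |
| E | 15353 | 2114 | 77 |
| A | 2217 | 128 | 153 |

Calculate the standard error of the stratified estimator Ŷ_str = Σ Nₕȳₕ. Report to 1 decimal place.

Var(Ŷ_str) = Σₕ Nₕ²(1 − fₕ)sₕ²/nₕ.
D: 14275²·(1 − 1853/14275)·415.5/1853 = 3.9761545 × 10^7.
C: 17764²·(1 − 3209/17764)·324/3209 = 2.6105275 × 10^7.
E: 15353²·(1 − 2114/15353)·77/2114 = 7.4034505 × 10^6.
A: 2217²·(1 − 128/2217)·153/128 = 5.5358663 × 10^6.
Sum = 7.8806137 × 10^7.
SE = √(7.8806137 × 10^7) = 8877.3.

8877.3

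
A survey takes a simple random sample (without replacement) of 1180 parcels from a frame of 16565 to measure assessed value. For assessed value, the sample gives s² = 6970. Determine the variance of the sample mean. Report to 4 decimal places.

Under SRS without replacement, Var(ȳ) = (1 − f)·s²/n with f = n/N = 1180/16565 = 0.07123453.
Var(ȳ) = (1 − 0.07123453)·6970/1180 = 0.92876547·5.9067797 = 5.486013.

5.4860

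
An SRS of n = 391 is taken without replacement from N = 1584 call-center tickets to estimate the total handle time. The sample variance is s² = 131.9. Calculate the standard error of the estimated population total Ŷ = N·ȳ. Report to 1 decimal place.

798.4

Var(Ŷ) = N²·Var(ȳ) = N²·(1 − n/N)·s²/n.
f = 391/1584 = 0.24684343; Var(ȳ) = 0.75315657·131.9/391 = 0.25406995.
Var(Ŷ) = 1584² · 0.25406995 = 637475.73.
SE(Ŷ) = √(637475.73) = 798.4.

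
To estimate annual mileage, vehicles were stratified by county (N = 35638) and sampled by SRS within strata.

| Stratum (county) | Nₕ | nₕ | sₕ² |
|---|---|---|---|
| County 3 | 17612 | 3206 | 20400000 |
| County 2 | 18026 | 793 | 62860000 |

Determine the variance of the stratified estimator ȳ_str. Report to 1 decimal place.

20659.2

Var(ȳ_str) = Σₕ Wₕ²(1 − fₕ)sₕ²/nₕ with Wₕ = Nₕ/N, N = 35638.
County 3: Wₕ = 0.49419159; term = 0.49419159²·(1 − 0.18203498)·20400000/3206 = 1271.1362.
County 2: Wₕ = 0.50580841; term = 0.50580841²·(1 − 0.04399201)·62860000/793 = 19388.08.
Sum = 20659.216.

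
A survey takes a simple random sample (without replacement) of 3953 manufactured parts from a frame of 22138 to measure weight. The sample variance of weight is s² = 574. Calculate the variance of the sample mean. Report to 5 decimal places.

Under SRS without replacement, Var(ȳ) = (1 − f)·s²/n with f = n/N = 3953/22138 = 0.17856175.
Var(ȳ) = (1 − 0.17856175)·574/3953 = 0.82143825·0.14520617 = 0.1192779.

0.11928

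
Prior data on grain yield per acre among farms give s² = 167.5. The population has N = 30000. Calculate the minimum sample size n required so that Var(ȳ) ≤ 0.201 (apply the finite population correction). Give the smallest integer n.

811

Without fpc, n₀ = s²/D = 167.5/0.201 = 833.3333.
With fpc, (1 − n/N)·s²/n ≤ D requires n ≥ n₀/(1 + n₀/N) = 833.3333/(1 + 833.3333/30000) = 810.8108.
Rounding up, n = 811.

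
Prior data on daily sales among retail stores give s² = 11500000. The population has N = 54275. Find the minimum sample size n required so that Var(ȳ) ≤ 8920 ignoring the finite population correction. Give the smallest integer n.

Without fpc, n₀ = s²/D = 11500000/8920 = 1289.2377.
Rounding up, n = 1290.

1290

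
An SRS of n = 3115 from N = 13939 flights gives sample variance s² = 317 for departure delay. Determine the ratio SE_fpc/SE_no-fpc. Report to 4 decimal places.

0.8812

f = n/N = 3115/13939 = 0.22347371.
SE_no-fpc = √(s²/n) = 0.31900729; SE_fpc = √((1−f)s²/n) = 0.28111155.
Ratio = √(1−f) = 0.88120729.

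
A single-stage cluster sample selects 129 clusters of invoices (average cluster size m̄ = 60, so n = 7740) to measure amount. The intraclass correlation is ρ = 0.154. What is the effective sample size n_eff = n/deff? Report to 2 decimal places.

deff = 1 + (60 − 1)·0.154 = 1 + 9.086 = 10.086.
n_eff = 7740 / 10.086 = 767.40.

767.40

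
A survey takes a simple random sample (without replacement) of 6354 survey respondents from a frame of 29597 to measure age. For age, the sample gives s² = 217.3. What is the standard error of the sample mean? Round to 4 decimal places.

Under SRS without replacement, Var(ȳ) = (1 − f)·s²/n with f = n/N = 6354/29597 = 0.21468392.
Var(ȳ) = (1 − 0.21468392)·217.3/6354 = 0.78531608·0.03419893 = 0.026856969.
SE(ȳ) = √(0.026856969) = 0.1639.

0.1639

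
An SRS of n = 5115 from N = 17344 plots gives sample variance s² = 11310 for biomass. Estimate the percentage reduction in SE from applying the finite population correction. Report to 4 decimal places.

16.0306

f = n/N = 5115/17344 = 0.29491467.
SE_no-fpc = √(s²/n) = 1.4869915; SE_fpc = √((1−f)s²/n) = 1.2486172.
Ratio = √(1−f) = 0.83969359. Reduction = 100·(1 − 0.83969359) = 16.0306%.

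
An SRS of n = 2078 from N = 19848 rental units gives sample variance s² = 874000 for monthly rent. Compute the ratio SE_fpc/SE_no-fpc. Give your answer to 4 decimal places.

f = n/N = 2078/19848 = 0.10469569.
SE_no-fpc = √(s²/n) = 20.508455; SE_fpc = √((1−f)s²/n) = 19.405207.
Ratio = √(1−f) = 0.94620522.

0.9462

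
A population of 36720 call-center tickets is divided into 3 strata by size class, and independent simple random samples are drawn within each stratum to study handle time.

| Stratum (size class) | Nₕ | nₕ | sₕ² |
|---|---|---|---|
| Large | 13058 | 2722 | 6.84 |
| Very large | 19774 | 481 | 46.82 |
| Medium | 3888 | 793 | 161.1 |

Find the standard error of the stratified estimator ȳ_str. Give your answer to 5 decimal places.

Var(ȳ_str) = Σₕ Wₕ²(1 − fₕ)sₕ²/nₕ with Wₕ = Nₕ/N, N = 36720.
Large: Wₕ = 0.35561002; term = 0.35561002²·(1 − 0.20845459)·6.84/2722 = 2.5153116 × 10^-4.
Very large: Wₕ = 0.53850763; term = 0.53850763²·(1 − 0.02432487)·46.82/481 = 0.02754072.
Medium: Wₕ = 0.10588235; term = 0.10588235²·(1 − 0.20396091)·161.1/793 = 0.0018130255.
Sum = 0.029605277.
SE = √(0.029605277) = 0.17206.

0.17206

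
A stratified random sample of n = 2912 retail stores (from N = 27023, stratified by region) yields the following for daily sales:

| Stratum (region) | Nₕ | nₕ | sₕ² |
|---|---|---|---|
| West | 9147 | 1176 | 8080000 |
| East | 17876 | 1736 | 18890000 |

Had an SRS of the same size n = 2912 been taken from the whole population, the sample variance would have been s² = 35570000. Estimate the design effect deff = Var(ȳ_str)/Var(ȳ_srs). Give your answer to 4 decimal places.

0.4574

Var(ȳ_str) = Σ Wₕ²(1−fₕ)sₕ²/nₕ with Wₕ = Nₕ/27023:
  West: (9147/27023)²·(1−1176/9147)·8080000/1176 = 686.00677
  East: (17876/27023)²·(1−1736/17876)·18890000/1736 = 4299.2133
  → Var(ȳ_str) = 4985.2201.
Var(ȳ_srs) = (1 − 2912/27023)·35570000/2912 = 10898.686.
deff = 4985.2201 / 10898.686 = 0.4574.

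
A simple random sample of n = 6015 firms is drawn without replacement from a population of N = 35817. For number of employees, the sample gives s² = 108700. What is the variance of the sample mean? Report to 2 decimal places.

Under SRS without replacement, Var(ȳ) = (1 − f)·s²/n with f = n/N = 6015/35817 = 0.16793701.
Var(ȳ) = (1 − 0.16793701)·108700/6015 = 0.83206299·18.071488 = 15.036616.

15.04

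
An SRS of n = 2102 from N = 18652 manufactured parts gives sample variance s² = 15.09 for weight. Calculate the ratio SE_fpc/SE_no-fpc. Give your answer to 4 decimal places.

f = n/N = 2102/18652 = 0.11269569.
SE_no-fpc = √(s²/n) = 0.084728255; SE_fpc = √((1−f)s²/n) = 0.079811332.
Ratio = √(1−f) = 0.94196832.

0.9420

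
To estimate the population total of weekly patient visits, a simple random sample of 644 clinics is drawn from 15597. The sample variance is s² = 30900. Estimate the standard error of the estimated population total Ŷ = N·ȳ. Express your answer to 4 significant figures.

Var(Ŷ) = N²·Var(ȳ) = N²·(1 − n/N)·s²/n.
f = 644/15597 = 0.04128999; Var(ȳ) = 0.95871001·30900/644 = 46.000216.
Var(Ŷ) = 15597² · 46.000216 = 1.1190307 × 10^10.
SE(Ŷ) = √(1.1190307 × 10^10) = 105800.

105800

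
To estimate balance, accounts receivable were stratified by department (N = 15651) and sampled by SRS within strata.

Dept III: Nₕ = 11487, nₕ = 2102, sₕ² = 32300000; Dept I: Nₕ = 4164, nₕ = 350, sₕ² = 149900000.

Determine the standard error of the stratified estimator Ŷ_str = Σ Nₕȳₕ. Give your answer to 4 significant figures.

Var(Ŷ_str) = Σₕ Nₕ²(1 − fₕ)sₕ²/nₕ.
Dept III: 11487²·(1 − 2102/11487)·32300000/2102 = 1.6565735 × 10^12.
Dept I: 4164²·(1 − 350/4164)·149900000/350 = 6.8018179 × 10^12.
Sum = 8.4583914 × 10^12.
SE = √(8.4583914 × 10^12) = 2.908 × 10^6.

2.908 × 10^6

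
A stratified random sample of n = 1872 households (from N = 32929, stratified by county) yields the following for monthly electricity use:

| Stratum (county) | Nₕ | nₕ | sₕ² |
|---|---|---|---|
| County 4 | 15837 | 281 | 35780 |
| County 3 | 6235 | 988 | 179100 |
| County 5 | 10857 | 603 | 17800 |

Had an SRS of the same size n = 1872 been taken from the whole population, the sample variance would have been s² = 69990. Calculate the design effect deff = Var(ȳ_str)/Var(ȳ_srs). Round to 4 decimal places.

Var(ȳ_str) = Σ Wₕ²(1−fₕ)sₕ²/nₕ with Wₕ = Nₕ/32929:
  County 4: (15837/32929)²·(1−281/15837)·35780/281 = 28.929957
  County 3: (6235/32929)²·(1−988/6235)·179100/988 = 5.4692664
  County 5: (10857/32929)²·(1−603/10857)·17800/603 = 3.0307405
  → Var(ȳ_str) = 37.429964.
Var(ȳ_srs) = (1 − 1872/32929)·69990/1872 = 35.262338.
deff = 37.429964 / 35.262338 = 1.0615.

1.0615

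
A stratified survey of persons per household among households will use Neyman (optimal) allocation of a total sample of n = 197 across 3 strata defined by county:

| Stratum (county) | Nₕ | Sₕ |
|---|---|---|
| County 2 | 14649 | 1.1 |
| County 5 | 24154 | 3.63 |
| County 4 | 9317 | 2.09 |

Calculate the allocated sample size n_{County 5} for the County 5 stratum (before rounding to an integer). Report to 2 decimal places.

Neyman allocation: nₕ = n·NₕSₕ / Σⱼ NⱼSⱼ.
Σ NⱼSⱼ = 14649·1.1 + 24154·3.63 + 9317·2.09 = 123265.45.
n_{County 5} = 197·24154·3.63 / 123265.45 = 140.13.

140.13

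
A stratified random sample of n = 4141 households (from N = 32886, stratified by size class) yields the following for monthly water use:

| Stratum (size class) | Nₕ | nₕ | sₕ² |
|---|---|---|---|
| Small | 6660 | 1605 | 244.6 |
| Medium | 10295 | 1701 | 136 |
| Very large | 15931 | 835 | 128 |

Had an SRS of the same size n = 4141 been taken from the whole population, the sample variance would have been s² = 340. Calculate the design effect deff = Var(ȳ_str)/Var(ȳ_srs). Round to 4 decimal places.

Var(ȳ_str) = Σ Wₕ²(1−fₕ)sₕ²/nₕ with Wₕ = Nₕ/32886:
  Small: (6660/32886)²·(1−1605/6660)·244.6/1605 = 0.0047441095
  Medium: (10295/32886)²·(1−1701/10295)·136/1701 = 0.00654085
  Very large: (15931/32886)²·(1−835/15931)·128/835 = 0.034088376
  → Var(ȳ_str) = 0.045373336.
Var(ȳ_srs) = (1 − 4141/32886)·340/4141 = 0.071767026.
deff = 0.045373336 / 0.071767026 = 0.6322.

0.6322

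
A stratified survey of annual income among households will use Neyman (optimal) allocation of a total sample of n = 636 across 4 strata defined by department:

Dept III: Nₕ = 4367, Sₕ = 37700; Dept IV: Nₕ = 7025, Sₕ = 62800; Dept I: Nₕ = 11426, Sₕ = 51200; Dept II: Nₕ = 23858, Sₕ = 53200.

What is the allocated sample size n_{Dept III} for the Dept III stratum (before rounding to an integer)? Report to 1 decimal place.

42.6

Neyman allocation: nₕ = n·NₕSₕ / Σⱼ NⱼSⱼ.
Σ NⱼSⱼ = 4367·37700 + 7025·62800 + 11426·51200 + 23858·53200 = 2.4600627 × 10^9.
n_{Dept III} = 636·4367·37700 / (2.4600627 × 10^9) = 42.6.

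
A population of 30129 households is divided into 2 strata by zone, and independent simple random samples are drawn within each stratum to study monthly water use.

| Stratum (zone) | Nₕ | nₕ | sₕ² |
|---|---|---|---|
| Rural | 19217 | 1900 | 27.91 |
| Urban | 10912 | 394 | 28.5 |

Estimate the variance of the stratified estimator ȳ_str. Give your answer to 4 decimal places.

0.0145

Var(ȳ_str) = Σₕ Wₕ²(1 − fₕ)sₕ²/nₕ with Wₕ = Nₕ/N, N = 30129.
Rural: Wₕ = 0.63782402; term = 0.63782402²·(1 − 0.09887079)·27.91/1900 = 0.0053851158.
Urban: Wₕ = 0.36217598; term = 0.36217598²·(1 − 0.03610704)·28.5/394 = 0.0091456953.
Sum = 0.014530811.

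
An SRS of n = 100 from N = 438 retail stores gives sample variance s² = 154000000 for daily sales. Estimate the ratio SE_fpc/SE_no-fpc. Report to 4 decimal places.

f = n/N = 100/438 = 0.22831050.
SE_no-fpc = √(s²/n) = 1240.9674; SE_fpc = √((1−f)s²/n) = 1090.1384.
Ratio = √(1−f) = 0.87845859.

0.8785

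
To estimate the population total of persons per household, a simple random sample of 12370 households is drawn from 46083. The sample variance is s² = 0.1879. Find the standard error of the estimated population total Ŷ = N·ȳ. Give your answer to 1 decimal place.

Var(Ŷ) = N²·Var(ȳ) = N²·(1 − n/N)·s²/n.
f = 12370/46083 = 0.26842870; Var(ȳ) = 0.73157130·0.1879/12370 = 1.111255 × 10^-5.
Var(Ŷ) = 46083² · (1.111255 × 10^-5) = 23599.088.
SE(Ŷ) = √(23599.088) = 153.6.

153.6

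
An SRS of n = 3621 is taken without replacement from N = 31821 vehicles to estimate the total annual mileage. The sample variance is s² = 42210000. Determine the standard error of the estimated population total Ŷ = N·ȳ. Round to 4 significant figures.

Var(Ŷ) = N²·Var(ȳ) = N²·(1 − n/N)·s²/n.
f = 3621/31821 = 0.11379278; Var(ȳ) = 0.88620722·42210000/3621 = 10330.518.
Var(Ŷ) = 31821² · 10330.518 = 1.0460435 × 10^13.
SE(Ŷ) = √(1.0460435 × 10^13) = 3.234 × 10^6.

3.234 × 10^6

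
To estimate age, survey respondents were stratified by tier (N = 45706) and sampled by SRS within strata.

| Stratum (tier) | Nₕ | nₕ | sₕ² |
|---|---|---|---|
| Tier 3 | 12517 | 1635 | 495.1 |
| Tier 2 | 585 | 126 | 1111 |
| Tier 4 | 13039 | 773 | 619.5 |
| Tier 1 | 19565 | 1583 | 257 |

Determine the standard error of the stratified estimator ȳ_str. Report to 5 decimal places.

0.33102

Var(ȳ_str) = Σₕ Wₕ²(1 − fₕ)sₕ²/nₕ with Wₕ = Nₕ/N, N = 45706.
Tier 3: Wₕ = 0.27385901; term = 0.27385901²·(1 − 0.13062235)·495.1/1635 = 0.019744117.
Tier 2: Wₕ = 0.01279919; term = 0.01279919²·(1 − 0.21538462)·1111/126 = 0.0011333541.
Tier 4: Wₕ = 0.28527983; term = 0.28527983²·(1 − 0.05928369)·619.5/773 = 0.06135679.
Tier 1: Wₕ = 0.42806196; term = 0.42806196²·(1 − 0.08090979)·257/1583 = 0.027341581.
Sum = 0.10957584.
SE = √(0.10957584) = 0.33102.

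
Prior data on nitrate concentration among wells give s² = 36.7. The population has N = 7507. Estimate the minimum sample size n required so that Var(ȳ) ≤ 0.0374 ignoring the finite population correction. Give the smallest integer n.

Without fpc, n₀ = s²/D = 36.7/0.0374 = 981.2834.
Rounding up, n = 982.

982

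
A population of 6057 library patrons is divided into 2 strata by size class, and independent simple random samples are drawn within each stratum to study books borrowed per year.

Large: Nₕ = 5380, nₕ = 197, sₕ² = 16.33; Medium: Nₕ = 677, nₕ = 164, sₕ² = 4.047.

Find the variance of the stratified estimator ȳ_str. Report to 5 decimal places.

0.06324

Var(ȳ_str) = Σₕ Wₕ²(1 − fₕ)sₕ²/nₕ with Wₕ = Nₕ/N, N = 6057.
Large: Wₕ = 0.88822850; term = 0.88822850²·(1 − 0.03661710)·16.33/197 = 0.063004025.
Medium: Wₕ = 0.11177150; term = 0.11177150²·(1 − 0.24224520)·4.047/164 = 2.3360398 × 10^-4.
Sum = 0.063237629.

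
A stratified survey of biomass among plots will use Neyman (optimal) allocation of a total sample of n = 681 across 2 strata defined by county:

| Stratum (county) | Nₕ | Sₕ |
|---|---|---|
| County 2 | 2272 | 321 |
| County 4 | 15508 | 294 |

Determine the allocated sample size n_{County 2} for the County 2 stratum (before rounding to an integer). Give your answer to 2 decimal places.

Neyman allocation: nₕ = n·NₕSₕ / Σⱼ NⱼSⱼ.
Σ NⱼSⱼ = 2272·321 + 15508·294 = 5.288664 × 10^6.
n_{County 2} = 681·2272·321 / (5.288664 × 10^6) = 93.91.

93.91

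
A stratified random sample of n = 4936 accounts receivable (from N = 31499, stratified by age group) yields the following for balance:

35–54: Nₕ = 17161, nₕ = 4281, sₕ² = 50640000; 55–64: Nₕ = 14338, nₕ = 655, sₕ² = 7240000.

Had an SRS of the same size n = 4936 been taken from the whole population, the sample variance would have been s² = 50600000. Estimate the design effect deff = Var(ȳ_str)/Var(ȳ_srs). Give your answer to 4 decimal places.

0.5577

Var(ȳ_str) = Σ Wₕ²(1−fₕ)sₕ²/nₕ with Wₕ = Nₕ/31499:
  35–54: (17161/31499)²·(1−4281/17161)·50640000/4281 = 2635.1988
  55–64: (14338/31499)²·(1−655/14338)·7240000/655 = 2185.6149
  → Var(ȳ_str) = 4820.8137.
Var(ȳ_srs) = (1 − 4936/31499)·50600000/4936 = 8644.8154.
deff = 4820.8137 / 8644.8154 = 0.5577.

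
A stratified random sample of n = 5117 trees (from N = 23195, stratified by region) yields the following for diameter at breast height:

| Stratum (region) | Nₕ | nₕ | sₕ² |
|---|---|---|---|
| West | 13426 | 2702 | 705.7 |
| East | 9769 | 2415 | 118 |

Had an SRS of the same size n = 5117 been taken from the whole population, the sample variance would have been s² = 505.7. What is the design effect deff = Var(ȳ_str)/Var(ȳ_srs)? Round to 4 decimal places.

0.9921

Var(ȳ_str) = Σ Wₕ²(1−fₕ)sₕ²/nₕ with Wₕ = Nₕ/23195:
  West: (13426/23195)²·(1−2702/13426)·705.7/2702 = 0.06989554
  East: (9769/23195)²·(1−2415/9769)·118/2415 = 0.0065245393
  → Var(ȳ_str) = 0.076420079.
Var(ȳ_srs) = (1 − 5117/23195)·505.7/5117 = 0.077025325.
deff = 0.076420079 / 0.077025325 = 0.9921.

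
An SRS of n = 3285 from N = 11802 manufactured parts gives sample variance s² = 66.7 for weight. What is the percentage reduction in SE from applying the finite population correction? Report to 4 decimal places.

f = n/N = 3285/11802 = 0.27834265.
SE_no-fpc = √(s²/n) = 0.14249356; SE_fpc = √((1−f)s²/n) = 0.12104887.
Ratio = √(1−f) = 0.84950418. Reduction = 100·(1 − 0.84950418) = 15.0496%.

15.0496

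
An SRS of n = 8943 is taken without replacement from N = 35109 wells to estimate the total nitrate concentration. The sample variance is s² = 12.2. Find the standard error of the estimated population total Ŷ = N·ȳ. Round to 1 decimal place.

1119.5

Var(Ŷ) = N²·Var(ȳ) = N²·(1 − n/N)·s²/n.
f = 8943/35109 = 0.25472101; Var(ȳ) = 0.74527899·12.2/8943 = 0.0010167062.
Var(Ŷ) = 35109² · 0.0010167062 = 1.2532346 × 10^6.
SE(Ŷ) = √(1.2532346 × 10^6) = 1119.5.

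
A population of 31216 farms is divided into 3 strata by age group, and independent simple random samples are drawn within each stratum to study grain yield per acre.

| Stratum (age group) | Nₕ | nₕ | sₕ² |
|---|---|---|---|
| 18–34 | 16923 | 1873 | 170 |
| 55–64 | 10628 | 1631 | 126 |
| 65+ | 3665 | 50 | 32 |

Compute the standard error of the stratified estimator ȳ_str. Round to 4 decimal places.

Var(ȳ_str) = Σₕ Wₕ²(1 − fₕ)sₕ²/nₕ with Wₕ = Nₕ/N, N = 31216.
18–34: Wₕ = 0.54212583; term = 0.54212583²·(1 − 0.11067778)·170/1873 = 0.023723048.
55–64: Wₕ = 0.34046643; term = 0.34046643²·(1 − 0.15346255)·126/1631 = 0.0075807355.
65+: Wₕ = 0.11740774; term = 0.11740774²·(1 − 0.01364256)·32/50 = 0.008701773.
Sum = 0.040005557.
SE = √(0.040005557) = 0.2000.

0.2000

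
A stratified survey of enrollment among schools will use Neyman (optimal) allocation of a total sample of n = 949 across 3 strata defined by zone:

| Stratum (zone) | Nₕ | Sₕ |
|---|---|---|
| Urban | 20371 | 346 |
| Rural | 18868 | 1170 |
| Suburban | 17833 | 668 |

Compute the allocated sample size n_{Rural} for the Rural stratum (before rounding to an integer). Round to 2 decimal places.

510.52

Neyman allocation: nₕ = n·NₕSₕ / Σⱼ NⱼSⱼ.
Σ NⱼSⱼ = 20371·346 + 18868·1170 + 17833·668 = 4.103637 × 10^7.
n_{Rural} = 949·18868·1170 / (4.103637 × 10^7) = 510.52.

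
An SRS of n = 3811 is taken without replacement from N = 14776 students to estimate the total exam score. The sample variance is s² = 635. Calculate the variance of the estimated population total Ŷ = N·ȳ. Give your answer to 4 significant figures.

Var(Ŷ) = N²·Var(ȳ) = N²·(1 − n/N)·s²/n.
f = 3811/14776 = 0.25791825; Var(ȳ) = 0.74208175·635/3811 = 0.12364784.
Var(Ŷ) = 14776² · 0.12364784 = 2.6996055 × 10^7.

2.700 × 10^7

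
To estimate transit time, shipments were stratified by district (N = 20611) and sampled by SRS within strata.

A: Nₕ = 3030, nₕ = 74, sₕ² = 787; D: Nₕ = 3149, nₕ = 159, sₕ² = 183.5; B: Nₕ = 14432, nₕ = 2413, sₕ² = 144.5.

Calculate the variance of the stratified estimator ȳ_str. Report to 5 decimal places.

0.27426

Var(ȳ_str) = Σₕ Wₕ²(1 − fₕ)sₕ²/nₕ with Wₕ = Nₕ/N, N = 20611.
A: Wₕ = 0.14700888; term = 0.14700888²·(1 − 0.02442244)·787/74 = 0.22422908.
D: Wₕ = 0.15278249; term = 0.15278249²·(1 − 0.05049222)·183.5/159 = 0.025579065.
B: Wₕ = 0.70020863; term = 0.70020863²·(1 − 0.16719789)·144.5/2413 = 0.024451598.
Sum = 0.27425974.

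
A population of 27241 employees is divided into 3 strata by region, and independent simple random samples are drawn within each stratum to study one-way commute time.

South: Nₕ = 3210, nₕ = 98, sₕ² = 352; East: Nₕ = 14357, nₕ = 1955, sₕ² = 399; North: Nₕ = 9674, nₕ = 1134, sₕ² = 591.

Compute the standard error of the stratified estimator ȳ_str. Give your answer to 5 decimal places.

0.39414

Var(ȳ_str) = Σₕ Wₕ²(1 − fₕ)sₕ²/nₕ with Wₕ = Nₕ/N, N = 27241.
South: Wₕ = 0.11783708; term = 0.11783708²·(1 − 0.03052960)·352/98 = 0.048352075.
East: Wₕ = 0.52703645; term = 0.52703645²·(1 − 0.13617051)·399/1955 = 0.048970605.
North: Wₕ = 0.35512646; term = 0.35512646²·(1 − 0.11722142)·591/1134 = 0.058021946.
Sum = 0.15534463.
SE = √(0.15534463) = 0.39414.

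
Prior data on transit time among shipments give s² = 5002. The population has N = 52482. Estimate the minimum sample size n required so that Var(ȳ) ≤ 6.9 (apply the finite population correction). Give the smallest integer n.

Without fpc, n₀ = s²/D = 5002/6.9 = 724.9275.
With fpc, (1 − n/N)·s²/n ≤ D requires n ≥ n₀/(1 + n₀/N) = 724.9275/(1 + 724.9275/52482) = 715.0506.
Rounding up, n = 716.

716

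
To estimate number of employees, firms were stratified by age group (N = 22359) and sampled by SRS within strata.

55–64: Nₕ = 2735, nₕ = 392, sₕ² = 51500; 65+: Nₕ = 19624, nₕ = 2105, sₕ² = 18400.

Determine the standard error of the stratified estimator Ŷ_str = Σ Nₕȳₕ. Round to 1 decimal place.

Var(Ŷ_str) = Σₕ Nₕ²(1 − fₕ)sₕ²/nₕ.
55–64: 2735²·(1 − 392/2735)·51500/392 = 8.4188114 × 10^8.
65+: 19624²·(1 − 2105/19624)·18400/2105 = 3.0051252 × 10^9.
Sum = 3.8470063 × 10^9.
SE = √(3.8470063 × 10^9) = 62024.2.

62024.2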